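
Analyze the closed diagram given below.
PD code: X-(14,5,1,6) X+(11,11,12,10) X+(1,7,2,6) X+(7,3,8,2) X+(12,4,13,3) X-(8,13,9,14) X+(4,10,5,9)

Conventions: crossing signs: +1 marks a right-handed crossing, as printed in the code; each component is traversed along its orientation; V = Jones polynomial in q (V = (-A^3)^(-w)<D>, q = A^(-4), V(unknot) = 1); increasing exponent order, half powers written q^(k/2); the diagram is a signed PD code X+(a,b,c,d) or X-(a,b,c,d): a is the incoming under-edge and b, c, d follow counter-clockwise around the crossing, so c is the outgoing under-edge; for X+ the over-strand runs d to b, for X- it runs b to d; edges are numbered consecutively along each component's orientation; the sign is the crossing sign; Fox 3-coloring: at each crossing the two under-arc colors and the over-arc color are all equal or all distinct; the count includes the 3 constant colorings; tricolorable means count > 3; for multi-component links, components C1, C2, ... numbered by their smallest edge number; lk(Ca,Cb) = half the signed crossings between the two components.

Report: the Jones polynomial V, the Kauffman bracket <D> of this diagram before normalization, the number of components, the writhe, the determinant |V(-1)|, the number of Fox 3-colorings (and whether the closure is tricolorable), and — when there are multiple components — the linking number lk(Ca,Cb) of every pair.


V = 1
<D> = -A^9 (w = +3)
1 component over 7 crossings, w = +3
3 Fox colorings among 3^7, |V(-1)| = 1: not tricolorable
why: det 1 = |V(-1)|; not divisible by 3, so not tricolorable


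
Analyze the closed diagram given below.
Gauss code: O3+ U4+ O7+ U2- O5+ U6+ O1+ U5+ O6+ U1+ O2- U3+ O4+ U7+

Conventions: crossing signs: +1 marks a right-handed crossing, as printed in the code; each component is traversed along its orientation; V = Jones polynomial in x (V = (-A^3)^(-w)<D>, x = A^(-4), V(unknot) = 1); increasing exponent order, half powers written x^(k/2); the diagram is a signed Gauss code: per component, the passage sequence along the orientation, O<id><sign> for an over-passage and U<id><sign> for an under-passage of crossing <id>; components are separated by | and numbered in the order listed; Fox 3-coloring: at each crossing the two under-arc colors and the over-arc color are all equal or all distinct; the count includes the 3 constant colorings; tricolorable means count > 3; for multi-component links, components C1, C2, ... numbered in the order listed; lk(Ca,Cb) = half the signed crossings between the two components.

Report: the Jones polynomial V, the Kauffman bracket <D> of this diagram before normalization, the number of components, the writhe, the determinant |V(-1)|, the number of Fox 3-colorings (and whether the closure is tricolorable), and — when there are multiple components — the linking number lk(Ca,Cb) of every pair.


V(x) = x^2 + 2x^4 - 2x^5 + x^6 - 2x^7 + x^8
bracket: -A^-17 + 2A^-13 - A^-9 + 2A^-5 - 2A^-1 - A^7, w = +5
1 component, writhe +5, over 7 crossings
det 9, colorings 27 of 3^7 — tricolorable
observation: V spans 6 powers of x: at least 6 crossings in any diagram


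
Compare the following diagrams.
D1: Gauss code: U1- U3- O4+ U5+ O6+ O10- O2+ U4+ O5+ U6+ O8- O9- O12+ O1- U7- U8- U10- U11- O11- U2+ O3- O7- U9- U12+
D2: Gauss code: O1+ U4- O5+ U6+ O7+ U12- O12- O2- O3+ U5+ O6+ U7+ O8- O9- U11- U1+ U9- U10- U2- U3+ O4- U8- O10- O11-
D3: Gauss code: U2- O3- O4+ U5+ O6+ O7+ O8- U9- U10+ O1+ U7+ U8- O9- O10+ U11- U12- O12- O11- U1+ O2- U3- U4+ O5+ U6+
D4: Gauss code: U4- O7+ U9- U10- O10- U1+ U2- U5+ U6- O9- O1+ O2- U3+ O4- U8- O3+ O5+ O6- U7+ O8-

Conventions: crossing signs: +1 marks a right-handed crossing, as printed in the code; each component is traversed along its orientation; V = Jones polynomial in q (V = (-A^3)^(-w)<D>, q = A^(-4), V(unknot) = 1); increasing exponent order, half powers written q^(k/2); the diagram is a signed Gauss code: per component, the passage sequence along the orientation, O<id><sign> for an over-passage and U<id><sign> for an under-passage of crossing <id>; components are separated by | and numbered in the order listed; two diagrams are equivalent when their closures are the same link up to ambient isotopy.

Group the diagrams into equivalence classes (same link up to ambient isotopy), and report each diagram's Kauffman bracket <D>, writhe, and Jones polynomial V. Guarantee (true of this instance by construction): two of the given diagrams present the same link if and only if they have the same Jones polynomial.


grouping into links: {D1, D2} | {D3} | {D4}
V(D1) = -q^-3 + q^-2 - q^-1 + 3 - q + q^2 - q^3  (w -2, c 12, <D> = -A^-18 + A^-14 - A^-10 + 3A^-6 - A^-2 + A^2 - A^6)
D2 (bracket -A^-18 + A^-14 - A^-10 + 3A^-6 - A^-2 + A^2 - A^6; 12 crossings at w = -2): V = -q^-3 + q^-2 - q^-1 + 3 - q + q^2 - q^3
D3 (bracket 1; 12 crossings at w = 0): V = 1
V(D4) = q^-2 - q^-1 + 1 - q + q^2  [10 crossings, <D> = A^-14 - A^-10 + A^-6 - A^-2 + A^2, w = -2]
why: 3 values of V(q) split the 4 diagrams


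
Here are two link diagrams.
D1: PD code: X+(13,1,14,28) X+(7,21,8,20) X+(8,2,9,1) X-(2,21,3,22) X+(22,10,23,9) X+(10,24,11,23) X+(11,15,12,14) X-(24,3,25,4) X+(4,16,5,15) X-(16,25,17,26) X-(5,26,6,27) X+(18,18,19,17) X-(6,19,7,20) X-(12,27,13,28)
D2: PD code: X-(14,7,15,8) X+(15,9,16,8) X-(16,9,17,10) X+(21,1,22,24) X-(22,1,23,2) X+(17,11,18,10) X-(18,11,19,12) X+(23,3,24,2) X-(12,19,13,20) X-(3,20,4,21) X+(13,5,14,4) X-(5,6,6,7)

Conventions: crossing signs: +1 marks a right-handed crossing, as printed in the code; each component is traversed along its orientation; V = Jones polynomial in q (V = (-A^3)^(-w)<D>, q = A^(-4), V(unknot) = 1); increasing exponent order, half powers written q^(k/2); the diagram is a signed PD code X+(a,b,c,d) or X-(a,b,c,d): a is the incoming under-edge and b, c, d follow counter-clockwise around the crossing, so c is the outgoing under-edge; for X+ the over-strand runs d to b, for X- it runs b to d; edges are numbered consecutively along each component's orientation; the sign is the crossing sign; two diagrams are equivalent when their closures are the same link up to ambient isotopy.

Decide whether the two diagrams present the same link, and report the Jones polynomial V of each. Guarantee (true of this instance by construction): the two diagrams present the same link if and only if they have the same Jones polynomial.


equivalent: no
D1 (bracket -A^-6 + 2A^-2 - 2A^2 + 3A^6 - 2A^10 + 2A^14 - A^18; 14 crossings at w = +2): V = -q^-3 + 2q^-2 - 2q^-1 + 3 - 2q + 2q^2 - q^3
V(D2) = 1  [12 crossings, <D> = A^-6, w = -2]
observation: 2 classes among 2 diagrams; unequal V(q) rules out equality


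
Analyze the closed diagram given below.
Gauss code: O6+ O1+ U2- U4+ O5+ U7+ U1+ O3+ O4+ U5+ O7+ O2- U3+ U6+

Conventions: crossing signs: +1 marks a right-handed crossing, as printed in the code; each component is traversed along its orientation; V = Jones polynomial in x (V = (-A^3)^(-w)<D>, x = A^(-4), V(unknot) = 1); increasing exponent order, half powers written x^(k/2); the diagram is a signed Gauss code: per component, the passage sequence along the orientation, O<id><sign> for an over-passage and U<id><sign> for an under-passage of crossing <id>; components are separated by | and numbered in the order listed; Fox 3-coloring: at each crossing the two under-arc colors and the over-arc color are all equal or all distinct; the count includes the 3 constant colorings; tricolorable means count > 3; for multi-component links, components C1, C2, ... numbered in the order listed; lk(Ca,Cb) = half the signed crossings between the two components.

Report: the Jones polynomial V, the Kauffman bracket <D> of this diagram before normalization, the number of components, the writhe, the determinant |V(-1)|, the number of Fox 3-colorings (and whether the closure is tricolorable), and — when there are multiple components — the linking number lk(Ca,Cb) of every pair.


V = x - x^2 + 2x^3 - x^4 + x^5 - x^6
<D> = A^-9 - A^-5 + A^-1 - 2A^3 + A^7 - A^11 (w = +5)
1 component over 7 crossings, w = +5
3 Fox colorings among 3^7, |V(-1)| = 7: not tricolorable
why: w = +5 shifts under R1 moves; the (-A^3)^(-5) factor cancels that in V


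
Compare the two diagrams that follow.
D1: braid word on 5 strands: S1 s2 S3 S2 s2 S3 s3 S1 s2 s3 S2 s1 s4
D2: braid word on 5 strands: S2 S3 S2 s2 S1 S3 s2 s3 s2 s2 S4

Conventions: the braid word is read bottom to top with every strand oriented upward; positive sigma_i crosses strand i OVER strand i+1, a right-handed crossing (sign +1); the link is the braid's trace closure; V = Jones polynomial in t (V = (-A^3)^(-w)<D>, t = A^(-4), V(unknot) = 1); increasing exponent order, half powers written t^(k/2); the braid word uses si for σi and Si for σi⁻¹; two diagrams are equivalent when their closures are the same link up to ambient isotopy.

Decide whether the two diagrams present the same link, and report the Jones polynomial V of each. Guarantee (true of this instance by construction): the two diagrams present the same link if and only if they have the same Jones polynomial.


equivalent: yes
V(D1) = -t^(-1/2) - t^(1/2)  (w +1, c 13, <D> = A + A^5)
V(D2) = -t^(-1/2) - t^(1/2)  (w -1, c 11, <D> = A^-5 + A^-1)
why: Markov moves rewrite D1 (13 crossings) into D2 (11)


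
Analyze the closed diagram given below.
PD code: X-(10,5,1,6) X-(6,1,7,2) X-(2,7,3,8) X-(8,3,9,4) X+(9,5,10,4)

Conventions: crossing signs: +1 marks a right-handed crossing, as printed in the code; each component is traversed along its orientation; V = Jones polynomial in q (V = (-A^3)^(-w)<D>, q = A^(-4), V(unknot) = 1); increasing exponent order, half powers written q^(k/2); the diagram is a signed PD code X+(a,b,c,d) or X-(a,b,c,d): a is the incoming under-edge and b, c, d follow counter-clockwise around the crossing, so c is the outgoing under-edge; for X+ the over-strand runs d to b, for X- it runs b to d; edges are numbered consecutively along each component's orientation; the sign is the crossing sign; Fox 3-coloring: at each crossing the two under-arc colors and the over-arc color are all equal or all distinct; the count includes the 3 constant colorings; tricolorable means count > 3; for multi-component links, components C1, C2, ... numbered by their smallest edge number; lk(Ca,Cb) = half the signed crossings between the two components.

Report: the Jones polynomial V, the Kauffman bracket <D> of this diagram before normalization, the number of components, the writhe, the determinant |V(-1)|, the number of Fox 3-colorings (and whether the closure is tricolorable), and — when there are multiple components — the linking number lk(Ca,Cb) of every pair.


V = -q^-4 + q^-3 + q^-1
<D> = -A^-5 - A^3 + A^7 (w = -3)
1 component over 5 crossings, w = -3
9 Fox colorings among 3^5, |V(-1)| = 3: tricolorable
why: w = -3 (over 5 crossings) is diagram-only; (-A^3)^(3) removes it from V


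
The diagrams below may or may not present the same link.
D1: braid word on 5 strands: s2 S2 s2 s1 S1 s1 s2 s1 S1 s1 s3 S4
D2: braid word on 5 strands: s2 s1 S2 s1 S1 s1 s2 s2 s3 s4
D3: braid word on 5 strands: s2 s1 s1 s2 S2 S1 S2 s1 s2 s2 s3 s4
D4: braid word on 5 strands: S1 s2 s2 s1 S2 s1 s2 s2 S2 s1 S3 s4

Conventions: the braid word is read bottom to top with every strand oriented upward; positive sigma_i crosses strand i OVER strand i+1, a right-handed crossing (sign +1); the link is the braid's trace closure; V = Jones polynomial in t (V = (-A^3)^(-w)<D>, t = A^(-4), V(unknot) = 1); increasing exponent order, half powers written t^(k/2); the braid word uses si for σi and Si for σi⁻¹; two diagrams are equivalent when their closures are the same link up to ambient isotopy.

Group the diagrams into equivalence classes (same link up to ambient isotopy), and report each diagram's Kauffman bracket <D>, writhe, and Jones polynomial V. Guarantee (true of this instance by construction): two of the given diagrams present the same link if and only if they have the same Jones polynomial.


grouping into links: {D1} | {D2, D3, D4}
V(D1) = t + t^3 - t^4  (w +4, c 12, <D> = -A^-4 + 1 + A^8)
D2 (bracket -A^-6 + A^-2 - A^2 + 2A^6 - A^10 + A^14; 10 crossings at w = +6): V = t - t^2 + 2t^3 - t^4 + t^5 - t^6
V(D3) = t - t^2 + 2t^3 - t^4 + t^5 - t^6  [12 crossings, <D> = -A^-6 + A^-2 - A^2 + 2A^6 - A^10 + A^14, w = +6]
V(D4) = t - t^2 + 2t^3 - t^4 + t^5 - t^6  [12 crossings, <D> = -A^-12 + A^-8 - A^-4 + 2 - A^4 + A^8, w = +4]
why: 2 values of V(t) split the 4 diagrams


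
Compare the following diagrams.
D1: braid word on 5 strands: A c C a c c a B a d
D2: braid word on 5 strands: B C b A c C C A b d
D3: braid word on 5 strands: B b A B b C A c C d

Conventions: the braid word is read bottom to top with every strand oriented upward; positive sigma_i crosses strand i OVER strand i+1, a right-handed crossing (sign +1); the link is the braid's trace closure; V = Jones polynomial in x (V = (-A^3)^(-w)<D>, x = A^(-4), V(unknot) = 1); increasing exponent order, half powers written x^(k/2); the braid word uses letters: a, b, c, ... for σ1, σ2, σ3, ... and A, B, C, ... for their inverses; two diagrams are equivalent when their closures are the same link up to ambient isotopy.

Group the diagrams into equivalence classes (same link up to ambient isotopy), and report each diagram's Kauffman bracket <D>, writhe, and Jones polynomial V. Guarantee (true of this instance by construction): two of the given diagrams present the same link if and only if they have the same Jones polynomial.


grouping into links: {D1} | {D2} | {D3}
V(D1) = x + 2x^3 + x^5  (w +4, c 10, <D> = A^-8 + 2 + A^8)
V(D2) = x^-5 + 2x^-3 + x^-1  (w -2, c 10, <D> = A^-2 + 2A^6 + A^14)
D3 (bracket A^-6 + A^-2 + A^2 + A^6; 10 crossings at w = -2): V = x^-3 + x^-2 + x^-1 + 1
why: comparing 3 Jones polynomials yields 3 groups


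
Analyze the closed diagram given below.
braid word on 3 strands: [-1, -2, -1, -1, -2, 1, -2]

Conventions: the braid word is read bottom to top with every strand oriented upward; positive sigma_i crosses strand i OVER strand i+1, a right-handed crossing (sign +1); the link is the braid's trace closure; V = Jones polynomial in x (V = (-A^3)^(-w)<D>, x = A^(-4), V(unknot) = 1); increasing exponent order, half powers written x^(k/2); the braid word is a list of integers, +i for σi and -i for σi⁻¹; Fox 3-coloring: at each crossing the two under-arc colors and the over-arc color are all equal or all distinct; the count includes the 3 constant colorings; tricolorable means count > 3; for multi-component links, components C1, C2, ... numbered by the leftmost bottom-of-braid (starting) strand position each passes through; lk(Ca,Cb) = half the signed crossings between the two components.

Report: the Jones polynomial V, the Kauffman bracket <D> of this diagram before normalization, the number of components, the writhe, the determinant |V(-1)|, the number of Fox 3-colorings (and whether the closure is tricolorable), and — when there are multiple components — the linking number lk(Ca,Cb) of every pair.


V = x^(-13/2) - x^(-11/2) + x^(-9/2) - 2x^(-7/2) - x^(-3/2)
<D> = A^-9 + 2A^-1 - A^3 + A^7 - A^11 (w = -5)
2 components over 7 crossings, w = -5
lk(C1,C2): -1
9 Fox colorings among 3^7, |V(-1)| = 6: tricolorable
why: span 5 respects span(V) <= c + mu - 1 = 8 for this 2-component diagram


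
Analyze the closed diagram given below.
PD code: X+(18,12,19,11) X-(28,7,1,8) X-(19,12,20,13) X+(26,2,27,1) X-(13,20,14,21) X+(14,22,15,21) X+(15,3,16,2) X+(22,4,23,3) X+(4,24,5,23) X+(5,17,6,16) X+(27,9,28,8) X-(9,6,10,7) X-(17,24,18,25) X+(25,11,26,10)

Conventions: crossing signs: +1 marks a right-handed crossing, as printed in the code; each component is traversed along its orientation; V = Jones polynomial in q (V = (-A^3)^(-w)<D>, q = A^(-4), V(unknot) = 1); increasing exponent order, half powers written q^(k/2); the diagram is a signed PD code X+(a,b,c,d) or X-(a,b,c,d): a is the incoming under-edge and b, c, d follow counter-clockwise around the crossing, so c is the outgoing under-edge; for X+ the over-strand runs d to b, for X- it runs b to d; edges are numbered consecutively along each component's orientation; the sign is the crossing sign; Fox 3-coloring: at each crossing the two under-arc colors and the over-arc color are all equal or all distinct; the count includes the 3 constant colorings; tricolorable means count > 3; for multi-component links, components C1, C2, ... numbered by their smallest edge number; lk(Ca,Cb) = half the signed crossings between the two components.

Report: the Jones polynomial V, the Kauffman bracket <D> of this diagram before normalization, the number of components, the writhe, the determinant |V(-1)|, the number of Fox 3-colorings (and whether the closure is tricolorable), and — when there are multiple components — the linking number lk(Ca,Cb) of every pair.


Jones polynomial: V(q) = q - q^2 + 2q^3 - q^4 + q^5 - q^6
<D> = -A^-12 + A^-8 - A^-4 + 2 - A^4 + A^8; writhe +4
components 1, writhe +4 (14 crossings)
3-colorings: 3 of 3^14, det 7 — not tricolorable
note: det 7 = |V(-1)|; not divisible by 3, so not tricolorable


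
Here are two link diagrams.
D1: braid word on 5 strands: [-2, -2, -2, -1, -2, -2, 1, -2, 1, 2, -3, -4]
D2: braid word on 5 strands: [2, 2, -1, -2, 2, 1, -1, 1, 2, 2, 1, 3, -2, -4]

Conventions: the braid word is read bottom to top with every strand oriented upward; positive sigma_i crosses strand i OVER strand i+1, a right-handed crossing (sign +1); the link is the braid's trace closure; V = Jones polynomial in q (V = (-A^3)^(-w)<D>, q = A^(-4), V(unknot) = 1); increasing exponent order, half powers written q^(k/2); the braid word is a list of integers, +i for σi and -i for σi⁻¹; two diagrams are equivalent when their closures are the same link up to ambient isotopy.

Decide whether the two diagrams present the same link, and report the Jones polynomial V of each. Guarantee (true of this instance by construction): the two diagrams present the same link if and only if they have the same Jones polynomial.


equivalent: no
D1 (bracket A^-14 - A^-10 + 2A^-6 - A^-2 + A^2 - A^6; 12 crossings at w = -6): V = -q^-6 + q^-5 - q^-4 + 2q^-3 - q^-2 + q^-1
V(D2) = q + q^3 - q^4  (w +4, c 14, <D> = -A^-4 + 1 + A^8)
key observation: comparing 2 Jones polynomials yields 2 groups


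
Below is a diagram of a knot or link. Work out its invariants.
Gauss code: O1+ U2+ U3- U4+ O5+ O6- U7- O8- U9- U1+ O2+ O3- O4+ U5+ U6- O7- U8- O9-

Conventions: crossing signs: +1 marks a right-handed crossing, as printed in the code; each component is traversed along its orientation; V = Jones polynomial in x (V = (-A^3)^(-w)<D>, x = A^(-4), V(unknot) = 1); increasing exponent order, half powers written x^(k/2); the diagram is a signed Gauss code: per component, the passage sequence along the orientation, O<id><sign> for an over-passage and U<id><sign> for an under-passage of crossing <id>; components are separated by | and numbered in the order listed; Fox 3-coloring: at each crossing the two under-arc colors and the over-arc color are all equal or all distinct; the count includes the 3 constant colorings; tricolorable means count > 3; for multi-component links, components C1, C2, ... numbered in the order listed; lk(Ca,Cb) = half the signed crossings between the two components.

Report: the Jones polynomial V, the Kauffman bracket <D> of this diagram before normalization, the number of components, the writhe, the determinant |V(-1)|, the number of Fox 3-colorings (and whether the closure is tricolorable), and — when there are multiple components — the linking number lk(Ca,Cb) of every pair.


V(x) = 1
bracket: -A^-3, w = -1
1 component, writhe -1, over 9 crossings
det 1, colorings 3 of 3^9 — not tricolorable
observation: det 1 = |V(-1)|; not divisible by 3, so not tricolorable


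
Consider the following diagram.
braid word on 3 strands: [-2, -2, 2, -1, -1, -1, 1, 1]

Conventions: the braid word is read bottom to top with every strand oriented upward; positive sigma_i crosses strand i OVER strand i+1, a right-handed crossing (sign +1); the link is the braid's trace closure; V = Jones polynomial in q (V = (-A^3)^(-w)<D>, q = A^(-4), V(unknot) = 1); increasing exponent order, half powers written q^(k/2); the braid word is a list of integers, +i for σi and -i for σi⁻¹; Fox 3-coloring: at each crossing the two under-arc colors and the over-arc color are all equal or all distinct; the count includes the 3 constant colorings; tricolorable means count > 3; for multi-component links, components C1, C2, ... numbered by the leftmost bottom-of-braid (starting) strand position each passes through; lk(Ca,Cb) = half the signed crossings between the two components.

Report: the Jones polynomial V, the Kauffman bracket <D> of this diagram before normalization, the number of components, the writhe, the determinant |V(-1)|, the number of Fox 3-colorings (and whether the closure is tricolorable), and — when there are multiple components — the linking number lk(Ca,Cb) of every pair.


V = 1
<D> = A^-6 (w = -2)
1 component over 8 crossings, w = -2
3 Fox colorings among 3^8, |V(-1)| = 1: not tricolorable
why: det 1 = |V(-1)|; not divisible by 3, so not tricolorable


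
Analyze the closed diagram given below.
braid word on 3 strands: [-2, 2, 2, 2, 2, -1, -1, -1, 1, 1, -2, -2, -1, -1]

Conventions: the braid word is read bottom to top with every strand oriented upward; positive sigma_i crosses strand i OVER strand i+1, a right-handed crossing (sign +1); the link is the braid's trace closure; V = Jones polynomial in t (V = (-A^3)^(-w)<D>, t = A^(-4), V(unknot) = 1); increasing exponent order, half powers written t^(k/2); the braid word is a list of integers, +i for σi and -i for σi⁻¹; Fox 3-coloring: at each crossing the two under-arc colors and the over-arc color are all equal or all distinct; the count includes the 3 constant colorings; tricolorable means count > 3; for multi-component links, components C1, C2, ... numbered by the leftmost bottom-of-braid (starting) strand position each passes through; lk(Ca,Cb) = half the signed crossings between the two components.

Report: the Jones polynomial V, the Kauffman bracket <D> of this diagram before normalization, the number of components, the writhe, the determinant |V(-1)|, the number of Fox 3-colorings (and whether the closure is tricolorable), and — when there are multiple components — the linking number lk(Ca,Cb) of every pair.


V(t) = -t^-5 + t^-4 - t^-3 + 2t^-2 - t^-1 + 2 - t
bracket: -A^-10 + 2A^-6 - A^-2 + 2A^2 - A^6 + A^10 - A^14, w = -2
1 component, writhe -2, over 14 crossings
det 9, colorings 9 of 3^14 — tricolorable
observation: inverse pairs cancel, leaving σ2 σ2 σ2 σ1⁻¹ σ2⁻¹ σ2⁻¹ σ1⁻¹ σ1⁻¹


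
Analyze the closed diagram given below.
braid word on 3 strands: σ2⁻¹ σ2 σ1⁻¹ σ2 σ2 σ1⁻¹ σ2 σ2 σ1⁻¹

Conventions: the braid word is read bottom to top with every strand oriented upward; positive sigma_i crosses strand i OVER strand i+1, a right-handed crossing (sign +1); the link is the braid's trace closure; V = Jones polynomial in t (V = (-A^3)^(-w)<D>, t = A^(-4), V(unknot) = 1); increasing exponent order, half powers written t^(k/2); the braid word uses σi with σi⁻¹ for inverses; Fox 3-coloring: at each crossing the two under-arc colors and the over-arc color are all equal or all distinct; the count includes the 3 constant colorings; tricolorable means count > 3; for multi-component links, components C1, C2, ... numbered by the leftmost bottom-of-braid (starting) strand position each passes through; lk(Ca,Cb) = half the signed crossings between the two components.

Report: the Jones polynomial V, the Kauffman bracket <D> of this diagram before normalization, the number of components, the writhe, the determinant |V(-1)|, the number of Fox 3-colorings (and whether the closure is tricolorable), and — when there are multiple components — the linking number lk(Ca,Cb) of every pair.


V(t) = t^(-5/2) - 2t^(-3/2) + 3t^(-1/2) - 4t^(1/2) + 3t^(3/2) - 4t^(5/2) + 2t^(7/2) - t^(9/2)
bracket: A^-15 - 2A^-11 + 4A^-7 - 3A^-3 + 4A - 3A^5 + 2A^9 - A^13, w = +1
2 components, writhe +1, over 9 crossings
lk(C1,C2) = +2
det 20, colorings 3 of 3^9 — not tricolorable
observation: the 1 component pair carries total linking +2


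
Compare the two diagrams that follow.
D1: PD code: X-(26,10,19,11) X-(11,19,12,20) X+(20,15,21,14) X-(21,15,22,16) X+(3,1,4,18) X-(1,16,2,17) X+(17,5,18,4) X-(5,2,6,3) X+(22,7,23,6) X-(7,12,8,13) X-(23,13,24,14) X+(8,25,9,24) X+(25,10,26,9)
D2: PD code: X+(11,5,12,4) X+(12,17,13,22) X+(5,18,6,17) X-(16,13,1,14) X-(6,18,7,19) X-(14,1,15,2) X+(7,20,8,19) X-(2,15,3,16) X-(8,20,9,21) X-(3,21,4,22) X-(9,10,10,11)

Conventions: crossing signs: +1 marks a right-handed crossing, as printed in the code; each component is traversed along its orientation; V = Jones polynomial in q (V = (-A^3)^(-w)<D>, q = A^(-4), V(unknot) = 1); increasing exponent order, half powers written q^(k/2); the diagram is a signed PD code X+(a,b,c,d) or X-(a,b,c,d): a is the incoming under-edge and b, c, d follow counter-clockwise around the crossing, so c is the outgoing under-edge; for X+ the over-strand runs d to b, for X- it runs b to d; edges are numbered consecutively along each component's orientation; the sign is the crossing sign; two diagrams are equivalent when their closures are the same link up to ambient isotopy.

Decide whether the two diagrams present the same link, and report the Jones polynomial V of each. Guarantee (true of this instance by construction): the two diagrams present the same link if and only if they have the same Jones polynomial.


equivalent: no
V(D1) = -q^(-5/2) - q^(5/2)  (w -1, c 13, <D> = A^-13 + A^7)
D2 (bracket A^-7 + A^-3 + A - A^9; 11 crossings at w = -3): V = q^(-9/2) - q^(-5/2) - q^(-3/2) - q^(-1/2)
why: 2 values of V(q) split the 2 diagrams


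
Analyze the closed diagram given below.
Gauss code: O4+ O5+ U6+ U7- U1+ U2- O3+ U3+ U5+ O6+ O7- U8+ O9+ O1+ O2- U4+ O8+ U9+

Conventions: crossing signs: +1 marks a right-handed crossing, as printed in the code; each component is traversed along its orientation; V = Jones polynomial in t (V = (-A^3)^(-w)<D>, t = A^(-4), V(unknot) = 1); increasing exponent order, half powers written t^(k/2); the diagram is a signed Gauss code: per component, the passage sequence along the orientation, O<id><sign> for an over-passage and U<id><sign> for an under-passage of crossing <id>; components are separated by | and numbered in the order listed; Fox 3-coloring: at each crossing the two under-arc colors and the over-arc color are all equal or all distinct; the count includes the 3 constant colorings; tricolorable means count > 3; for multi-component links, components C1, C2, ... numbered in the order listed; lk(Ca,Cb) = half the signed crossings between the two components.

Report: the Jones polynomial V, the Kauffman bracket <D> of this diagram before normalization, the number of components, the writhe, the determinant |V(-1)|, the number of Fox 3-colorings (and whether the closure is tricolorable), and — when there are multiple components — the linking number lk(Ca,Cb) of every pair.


V(t) = t + t^3 - t^4
bracket: A^-1 - A^3 - A^11, w = +5
1 component, writhe +5, over 9 crossings
det 3, colorings 9 of 3^9 — tricolorable
observation: w = +5 shifts under R1 moves; the (-A^3)^(-5) factor cancels that in V


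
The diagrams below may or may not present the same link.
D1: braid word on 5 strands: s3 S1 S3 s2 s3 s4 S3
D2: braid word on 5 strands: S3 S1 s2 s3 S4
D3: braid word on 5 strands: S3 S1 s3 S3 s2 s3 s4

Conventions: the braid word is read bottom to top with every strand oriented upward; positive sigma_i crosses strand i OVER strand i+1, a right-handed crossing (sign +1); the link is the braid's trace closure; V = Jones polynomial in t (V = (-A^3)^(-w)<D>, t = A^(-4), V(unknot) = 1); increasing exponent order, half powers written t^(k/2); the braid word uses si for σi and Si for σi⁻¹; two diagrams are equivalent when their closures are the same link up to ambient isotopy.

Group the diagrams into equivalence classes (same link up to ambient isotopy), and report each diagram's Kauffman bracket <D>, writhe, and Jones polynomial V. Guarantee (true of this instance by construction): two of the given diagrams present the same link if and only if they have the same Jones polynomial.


equivalence classes: {D1, D2, D3}
D1 (bracket A + A^5; 7 crossings at w = +1): V = -t^(-1/2) - t^(1/2)
V(D2) = -t^(-1/2) - t^(1/2)  (w -1, c 5, <D> = A^-5 + A^-1)
V(D3) = -t^(-1/2) - t^(1/2)  (w +1, c 7, <D> = A + A^5)
observation: all 3 diagrams share one V(t), hence one class


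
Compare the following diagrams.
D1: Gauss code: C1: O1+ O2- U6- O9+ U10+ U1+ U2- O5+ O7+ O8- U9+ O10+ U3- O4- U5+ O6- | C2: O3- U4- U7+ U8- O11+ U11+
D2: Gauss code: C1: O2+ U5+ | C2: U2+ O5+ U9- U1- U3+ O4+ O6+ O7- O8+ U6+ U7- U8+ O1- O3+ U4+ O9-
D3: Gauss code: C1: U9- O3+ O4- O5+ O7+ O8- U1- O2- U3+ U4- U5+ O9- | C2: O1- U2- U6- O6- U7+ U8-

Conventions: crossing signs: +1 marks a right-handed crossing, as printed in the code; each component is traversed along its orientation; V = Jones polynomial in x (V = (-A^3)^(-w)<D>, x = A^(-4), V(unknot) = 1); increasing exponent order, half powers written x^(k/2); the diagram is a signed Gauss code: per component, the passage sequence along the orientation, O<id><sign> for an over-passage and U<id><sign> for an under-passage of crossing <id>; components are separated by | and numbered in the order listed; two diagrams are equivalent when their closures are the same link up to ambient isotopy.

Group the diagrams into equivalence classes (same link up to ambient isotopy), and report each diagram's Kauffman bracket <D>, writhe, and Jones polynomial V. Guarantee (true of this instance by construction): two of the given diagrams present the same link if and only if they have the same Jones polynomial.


grouping into links: {D1} | {D2} | {D3}
V(D1) = -x^(-3/2) - 2x^(1/2) + x^(3/2) - x^(5/2) + x^(7/2)  (w +1, c 11, <D> = -A^-11 + A^-7 - A^-3 + 2A + A^9)
D2 (bracket A^-1 + A^7; 9 crossings at w = +3): V = -x^(1/2) - x^(5/2)
D3 (bracket A^-7 + A; 9 crossings at w = -3): V = -x^(-5/2) - x^(-1/2)
why: comparing 3 Jones polynomials yields 3 groups


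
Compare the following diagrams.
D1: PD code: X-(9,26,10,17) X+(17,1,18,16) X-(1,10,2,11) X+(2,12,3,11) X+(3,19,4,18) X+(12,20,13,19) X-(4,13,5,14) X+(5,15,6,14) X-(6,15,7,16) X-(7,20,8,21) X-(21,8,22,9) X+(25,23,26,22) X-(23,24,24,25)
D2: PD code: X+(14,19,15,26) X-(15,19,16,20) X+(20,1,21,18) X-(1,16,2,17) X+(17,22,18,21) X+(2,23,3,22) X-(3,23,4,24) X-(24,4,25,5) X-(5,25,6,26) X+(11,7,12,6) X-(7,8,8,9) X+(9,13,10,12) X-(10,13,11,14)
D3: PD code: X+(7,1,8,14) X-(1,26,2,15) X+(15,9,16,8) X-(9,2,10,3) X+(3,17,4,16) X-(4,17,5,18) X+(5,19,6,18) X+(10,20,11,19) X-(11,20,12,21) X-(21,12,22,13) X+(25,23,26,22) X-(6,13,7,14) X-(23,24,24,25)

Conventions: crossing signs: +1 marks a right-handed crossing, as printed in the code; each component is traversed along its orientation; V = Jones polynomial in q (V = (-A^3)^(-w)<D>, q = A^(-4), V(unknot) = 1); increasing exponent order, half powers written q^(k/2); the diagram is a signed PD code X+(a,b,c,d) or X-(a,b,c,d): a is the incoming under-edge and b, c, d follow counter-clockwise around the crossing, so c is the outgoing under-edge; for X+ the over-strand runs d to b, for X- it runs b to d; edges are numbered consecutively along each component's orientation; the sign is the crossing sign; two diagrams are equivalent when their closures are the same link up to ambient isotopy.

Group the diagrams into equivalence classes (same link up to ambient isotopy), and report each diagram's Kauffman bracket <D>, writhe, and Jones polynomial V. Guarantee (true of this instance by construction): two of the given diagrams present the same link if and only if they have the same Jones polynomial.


grouping into links: {D1, D2, D3}
V(D1) = q^(-7/2) - 2q^(-5/2) + q^(-3/2) - 2q^(-1/2) + q^(1/2) - q^(3/2)  (w -1, c 13, <D> = A^-9 - A^-5 + 2A^-1 - A^3 + 2A^7 - A^11)
V(D2) = q^(-7/2) - 2q^(-5/2) + q^(-3/2) - 2q^(-1/2) + q^(1/2) - q^(3/2)  (w -1, c 13, <D> = A^-9 - A^-5 + 2A^-1 - A^3 + 2A^7 - A^11)
V(D3) = q^(-7/2) - 2q^(-5/2) + q^(-3/2) - 2q^(-1/2) + q^(1/2) - q^(3/2)  (w -1, c 13, <D> = A^-9 - A^-5 + 2A^-1 - A^3 + 2A^7 - A^11)
key observation: all 3 diagrams share one V(q), hence one class


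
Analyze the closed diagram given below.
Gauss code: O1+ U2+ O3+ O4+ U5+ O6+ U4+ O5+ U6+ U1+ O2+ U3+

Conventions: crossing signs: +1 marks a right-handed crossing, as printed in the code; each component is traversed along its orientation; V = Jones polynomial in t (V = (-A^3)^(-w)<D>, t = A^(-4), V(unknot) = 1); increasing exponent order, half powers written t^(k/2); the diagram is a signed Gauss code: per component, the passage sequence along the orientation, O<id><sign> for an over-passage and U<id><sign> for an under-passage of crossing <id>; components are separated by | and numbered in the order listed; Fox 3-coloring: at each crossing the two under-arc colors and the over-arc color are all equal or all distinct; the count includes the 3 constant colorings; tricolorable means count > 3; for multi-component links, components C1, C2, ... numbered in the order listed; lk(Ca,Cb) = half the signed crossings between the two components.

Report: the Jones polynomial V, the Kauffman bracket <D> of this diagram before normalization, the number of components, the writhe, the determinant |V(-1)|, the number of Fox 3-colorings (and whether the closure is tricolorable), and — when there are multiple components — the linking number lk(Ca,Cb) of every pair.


Jones polynomial: V(t) = t^2 + 2t^4 - 2t^5 + t^6 - 2t^7 + t^8
<D> = A^-14 - 2A^-10 + A^-6 - 2A^-2 + 2A^2 + A^10; writhe +6
components 1, writhe +6 (6 crossings)
3-colorings: 27 of 3^6, det 9 — tricolorable
note: V spans 6 powers of t: at least 6 crossings in any diagram


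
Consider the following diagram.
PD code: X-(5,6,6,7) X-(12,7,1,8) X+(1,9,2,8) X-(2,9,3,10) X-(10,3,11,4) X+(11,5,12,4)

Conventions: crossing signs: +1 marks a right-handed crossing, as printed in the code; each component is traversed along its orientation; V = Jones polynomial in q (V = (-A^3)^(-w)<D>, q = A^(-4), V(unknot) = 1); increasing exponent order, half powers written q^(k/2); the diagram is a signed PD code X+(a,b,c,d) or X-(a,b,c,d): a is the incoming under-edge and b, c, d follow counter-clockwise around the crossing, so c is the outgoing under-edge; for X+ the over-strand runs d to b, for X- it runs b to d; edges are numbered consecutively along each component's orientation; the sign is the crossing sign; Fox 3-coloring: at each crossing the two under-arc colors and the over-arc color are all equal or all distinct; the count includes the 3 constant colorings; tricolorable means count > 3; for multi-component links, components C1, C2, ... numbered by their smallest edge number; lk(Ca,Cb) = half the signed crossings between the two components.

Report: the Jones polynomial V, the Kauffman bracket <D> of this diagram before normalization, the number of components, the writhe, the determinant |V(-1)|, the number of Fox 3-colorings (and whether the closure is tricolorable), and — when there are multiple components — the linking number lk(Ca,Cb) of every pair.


Jones polynomial: V(q) = 1
<D> = A^-6; writhe -2
components 1, writhe -2 (6 crossings)
3-colorings: 3 of 3^6, det 1 — not tricolorable
note: |V(-1)| = 1: so not tricolorable, since 3 does not divide 1


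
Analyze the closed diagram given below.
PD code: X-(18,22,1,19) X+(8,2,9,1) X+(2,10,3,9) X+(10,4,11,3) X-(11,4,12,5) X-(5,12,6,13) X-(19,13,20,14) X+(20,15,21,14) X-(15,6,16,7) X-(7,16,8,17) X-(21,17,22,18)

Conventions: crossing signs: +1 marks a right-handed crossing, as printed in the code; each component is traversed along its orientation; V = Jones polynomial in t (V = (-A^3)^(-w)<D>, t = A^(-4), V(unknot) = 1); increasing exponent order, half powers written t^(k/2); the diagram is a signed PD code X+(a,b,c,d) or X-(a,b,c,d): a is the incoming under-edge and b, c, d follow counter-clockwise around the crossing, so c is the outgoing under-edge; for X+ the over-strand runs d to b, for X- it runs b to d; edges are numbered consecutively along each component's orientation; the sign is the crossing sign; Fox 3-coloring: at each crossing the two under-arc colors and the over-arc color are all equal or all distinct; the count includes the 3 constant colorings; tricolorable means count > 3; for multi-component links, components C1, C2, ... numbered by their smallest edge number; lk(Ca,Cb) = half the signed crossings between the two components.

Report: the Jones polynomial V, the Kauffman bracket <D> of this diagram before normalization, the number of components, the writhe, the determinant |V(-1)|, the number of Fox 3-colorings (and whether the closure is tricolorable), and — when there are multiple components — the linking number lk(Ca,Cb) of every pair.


V(t) = -t^(-5/2) - t^(-1/2)
bracket: A^-7 + A, w = -3
2 components, writhe -3, over 11 crossings
lk(C1,C2) = -1
det 2, colorings 3 of 3^11 — not tricolorable
observation: the span of V is 2, within the link bound 11 + 2 - 1


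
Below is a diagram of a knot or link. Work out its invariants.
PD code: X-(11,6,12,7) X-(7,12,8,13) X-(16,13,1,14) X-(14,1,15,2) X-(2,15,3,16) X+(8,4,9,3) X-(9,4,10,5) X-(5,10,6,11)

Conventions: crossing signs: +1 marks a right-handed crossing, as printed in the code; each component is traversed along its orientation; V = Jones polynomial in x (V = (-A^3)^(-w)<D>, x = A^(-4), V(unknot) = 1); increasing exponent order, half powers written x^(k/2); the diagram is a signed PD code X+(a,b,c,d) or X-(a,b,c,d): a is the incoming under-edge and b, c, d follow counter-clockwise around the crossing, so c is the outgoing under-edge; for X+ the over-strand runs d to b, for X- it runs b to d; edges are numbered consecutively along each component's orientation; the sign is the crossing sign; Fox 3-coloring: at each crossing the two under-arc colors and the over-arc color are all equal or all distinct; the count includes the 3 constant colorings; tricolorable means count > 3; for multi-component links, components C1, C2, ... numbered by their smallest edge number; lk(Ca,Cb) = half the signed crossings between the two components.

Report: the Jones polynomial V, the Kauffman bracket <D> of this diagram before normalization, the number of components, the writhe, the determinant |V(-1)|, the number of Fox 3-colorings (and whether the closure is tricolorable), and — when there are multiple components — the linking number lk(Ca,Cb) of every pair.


Jones polynomial: V(x) = x^-8 - 2x^-7 + x^-6 - 2x^-5 + 2x^-4 + x^-2
<D> = A^-10 + 2A^-2 - 2A^2 + A^6 - 2A^10 + A^14; writhe -6
components 1, writhe -6 (8 crossings)
3-colorings: 27 of 3^8, det 9 — tricolorable
note: V spans 6 powers of x: at least 6 crossings in any diagram


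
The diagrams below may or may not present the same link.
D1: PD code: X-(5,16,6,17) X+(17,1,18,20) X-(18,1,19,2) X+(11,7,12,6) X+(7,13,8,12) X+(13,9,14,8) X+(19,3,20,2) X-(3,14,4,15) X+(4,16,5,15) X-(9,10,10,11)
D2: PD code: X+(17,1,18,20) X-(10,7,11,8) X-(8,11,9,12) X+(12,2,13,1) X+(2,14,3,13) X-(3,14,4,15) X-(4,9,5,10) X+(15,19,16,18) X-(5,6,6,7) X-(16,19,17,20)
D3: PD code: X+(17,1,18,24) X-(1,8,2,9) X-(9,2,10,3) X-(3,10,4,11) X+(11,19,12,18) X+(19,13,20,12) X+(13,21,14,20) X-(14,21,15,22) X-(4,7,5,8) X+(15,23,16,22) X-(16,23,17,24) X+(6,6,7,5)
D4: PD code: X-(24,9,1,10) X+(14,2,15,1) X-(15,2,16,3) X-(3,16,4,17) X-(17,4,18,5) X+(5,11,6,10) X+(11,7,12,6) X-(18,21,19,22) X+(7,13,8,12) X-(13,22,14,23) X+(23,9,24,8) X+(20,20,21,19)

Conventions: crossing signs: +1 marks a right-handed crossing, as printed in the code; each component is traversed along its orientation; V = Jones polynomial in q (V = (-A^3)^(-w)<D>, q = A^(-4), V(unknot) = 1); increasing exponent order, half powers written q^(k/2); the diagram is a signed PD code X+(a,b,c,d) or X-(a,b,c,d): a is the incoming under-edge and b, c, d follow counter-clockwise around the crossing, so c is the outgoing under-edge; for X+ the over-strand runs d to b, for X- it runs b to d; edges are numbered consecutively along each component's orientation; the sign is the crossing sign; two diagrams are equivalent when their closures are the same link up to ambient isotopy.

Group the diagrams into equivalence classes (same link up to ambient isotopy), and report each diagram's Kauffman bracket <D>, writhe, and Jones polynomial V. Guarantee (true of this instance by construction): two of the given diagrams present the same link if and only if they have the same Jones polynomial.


equivalence classes: {D1} | {D2} | {D3, D4}
D1 (bracket -A^-10 + A^-6 + A^2; 10 crossings at w = +2): V = q + q^3 - q^4
V(D2) = -q^-4 + q^-3 + q^-1  (w -2, c 10, <D> = A^-2 + A^6 - A^10)
V(D3) = -q^-3 + q^-2 - q^-1 + 3 - q + q^2 - q^3  (w 0, c 12, <D> = -A^-12 + A^-8 - A^-4 + 3 - A^4 + A^8 - A^12)
V(D4) = -q^-3 + q^-2 - q^-1 + 3 - q + q^2 - q^3  [12 crossings, <D> = -A^-12 + A^-8 - A^-4 + 3 - A^4 + A^8 - A^12, w = 0]
key observation: 3 classes among 4 diagrams; unequal V(q) rules out equality
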